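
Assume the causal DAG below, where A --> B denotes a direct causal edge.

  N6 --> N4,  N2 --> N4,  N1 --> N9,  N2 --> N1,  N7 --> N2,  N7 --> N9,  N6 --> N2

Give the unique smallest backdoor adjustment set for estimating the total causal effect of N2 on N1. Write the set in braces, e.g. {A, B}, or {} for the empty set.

{}

Variables eligible for adjustment (non-descendants of N2, excluding N2 and N1): {N6, N7}.
Backdoor paths from N2 to N1:
  P1: N2 <- N7 -> N9 <- N1
Each backdoor path contains an unconditioned collider, so every path is already blocked with the empty conditioning set:
  P1: blocked at collider N9 (neither it nor any descendant is in the conditioning set).
The empty set is therefore the unique smallest valid set.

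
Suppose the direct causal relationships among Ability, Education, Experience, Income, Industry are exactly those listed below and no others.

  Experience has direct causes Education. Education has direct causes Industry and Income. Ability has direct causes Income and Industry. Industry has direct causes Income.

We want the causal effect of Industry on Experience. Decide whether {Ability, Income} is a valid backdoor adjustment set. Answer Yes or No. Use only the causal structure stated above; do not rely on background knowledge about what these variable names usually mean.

No

Backdoor paths from Industry to Experience (paths whose first edge points into Industry):
  P1: Industry <- Income -> Education -> Experience
Condition 1 (no descendant of Industry in the set): FAILS — Ability is a descendant of Industry.
Condition 2 (every backdoor path blocked by {Ability, Income}):
  P1: blocked at fork node Income ∈ conditioning set.
{Ability, Income} does not satisfy the backdoor criterion.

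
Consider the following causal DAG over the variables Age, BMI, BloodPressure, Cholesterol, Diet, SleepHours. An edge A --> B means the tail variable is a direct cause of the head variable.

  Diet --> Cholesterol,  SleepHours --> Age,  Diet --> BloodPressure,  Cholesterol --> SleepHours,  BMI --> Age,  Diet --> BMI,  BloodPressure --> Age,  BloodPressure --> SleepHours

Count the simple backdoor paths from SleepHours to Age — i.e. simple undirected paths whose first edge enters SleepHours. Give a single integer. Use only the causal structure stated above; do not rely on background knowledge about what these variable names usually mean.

A backdoor path from SleepHours to Age is any simple undirected path whose first edge points into SleepHours (i.e. leaves SleepHours via a parent).
Parents of SleepHours: {BloodPressure, Cholesterol}.
Enumerating:
  P1: SleepHours <- BloodPressure <- Diet -> BMI -> Age
  P2: SleepHours <- BloodPressure -> Age
  P3: SleepHours <- Cholesterol <- Diet -> BloodPressure -> Age
  P4: SleepHours <- Cholesterol <- Diet -> BMI -> Age
That exhausts the simple backdoor paths. Count: 4.

4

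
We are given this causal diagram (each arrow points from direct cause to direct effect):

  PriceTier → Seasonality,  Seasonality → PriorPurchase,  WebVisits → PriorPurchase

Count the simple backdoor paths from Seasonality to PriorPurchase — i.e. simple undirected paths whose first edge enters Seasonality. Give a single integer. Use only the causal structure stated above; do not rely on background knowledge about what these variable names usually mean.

0

A backdoor path from Seasonality to PriorPurchase is any simple undirected path whose first edge points into Seasonality (i.e. leaves Seasonality via a parent).
Parents of Seasonality: {PriceTier}.
No simple path from any parent of Seasonality reaches PriorPurchase without revisiting Seasonality, so there are no backdoor paths.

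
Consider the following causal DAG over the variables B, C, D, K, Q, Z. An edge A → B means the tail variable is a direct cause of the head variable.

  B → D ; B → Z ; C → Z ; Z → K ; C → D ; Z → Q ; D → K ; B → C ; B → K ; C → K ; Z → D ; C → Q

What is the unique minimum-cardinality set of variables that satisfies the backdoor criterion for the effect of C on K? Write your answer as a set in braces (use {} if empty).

Variables eligible for adjustment (non-descendants of C, excluding C and K): {B}.
Backdoor paths from C to K:
  P1: C <- B -> Z -> D -> K
  P2: C <- B -> Z -> K
  P3: C <- B -> D <- Z -> K
  P4: C <- B -> D -> K
  P5: C <- B -> K
The empty set is not sufficient: P1 (C <- B -> Z -> D -> K) has no collider blocking it and no conditioned non-collider, so it is open.
Try {B}:
  P1: blocked at fork node B ∈ conditioning set.
  P2: blocked at fork node B ∈ conditioning set.
  P3: blocked at fork node B ∈ conditioning set.
  P4: blocked at fork node B ∈ conditioning set.
  P5: blocked at fork node B ∈ conditioning set.
{B} contains no descendant of C and blocks every backdoor path.
{B} is the unique smallest valid adjustment set.

{B}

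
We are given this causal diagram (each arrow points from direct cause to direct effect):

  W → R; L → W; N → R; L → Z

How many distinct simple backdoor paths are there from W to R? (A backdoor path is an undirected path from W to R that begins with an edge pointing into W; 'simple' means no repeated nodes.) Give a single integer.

0

A backdoor path from W to R is any simple undirected path whose first edge points into W (i.e. leaves W via a parent).
Parents of W: {L}.
No simple path from any parent of W reaches R without revisiting W, so there are no backdoor paths.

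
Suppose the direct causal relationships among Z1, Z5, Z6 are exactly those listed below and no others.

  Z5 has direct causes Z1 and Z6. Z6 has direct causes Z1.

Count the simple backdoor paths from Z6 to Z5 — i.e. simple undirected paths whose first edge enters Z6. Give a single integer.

A backdoor path from Z6 to Z5 is any simple undirected path whose first edge points into Z6 (i.e. leaves Z6 via a parent).
Parents of Z6: {Z1}.
Enumerating:
  P1: Z6 <- Z1 -> Z5
That exhausts the simple backdoor paths. Count: 1.

1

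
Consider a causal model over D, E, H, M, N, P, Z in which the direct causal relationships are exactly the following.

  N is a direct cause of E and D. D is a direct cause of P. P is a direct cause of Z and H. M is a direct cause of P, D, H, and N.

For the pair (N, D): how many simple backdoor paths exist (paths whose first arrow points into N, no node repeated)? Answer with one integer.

A backdoor path from N to D is any simple undirected path whose first edge points into N (i.e. leaves N via a parent).
Parents of N: {M}.
Enumerating:
  P1: N <- M -> D
  P2: N <- M -> P <- D
  P3: N <- M -> H <- P <- D
That exhausts the simple backdoor paths. Count: 3.

3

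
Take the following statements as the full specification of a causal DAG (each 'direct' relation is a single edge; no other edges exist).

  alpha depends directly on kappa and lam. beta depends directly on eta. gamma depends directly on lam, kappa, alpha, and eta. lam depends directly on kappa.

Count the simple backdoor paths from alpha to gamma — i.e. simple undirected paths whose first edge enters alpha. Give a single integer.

A backdoor path from alpha to gamma is any simple undirected path whose first edge points into alpha (i.e. leaves alpha via a parent).
Parents of alpha: {kappa, lam}.
Enumerating:
  P1: alpha <- kappa -> lam -> gamma
  P2: alpha <- kappa -> gamma
  P3: alpha <- lam <- kappa -> gamma
  P4: alpha <- lam -> gamma
That exhausts the simple backdoor paths. Count: 4.

4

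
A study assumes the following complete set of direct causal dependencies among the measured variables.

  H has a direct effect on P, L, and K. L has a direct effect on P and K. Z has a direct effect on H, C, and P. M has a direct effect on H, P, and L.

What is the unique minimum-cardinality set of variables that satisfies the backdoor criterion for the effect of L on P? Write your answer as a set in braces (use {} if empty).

Variables eligible for adjustment (non-descendants of L, excluding L and P): {C, H, M, Z}.
Backdoor paths from L to P:
  P1: L <- M -> H <- Z -> P
  P2: L <- M -> H -> P
  P3: L <- M -> P
  P4: L <- H <- M -> P
  P5: L <- H <- Z -> P
  P6: L <- H -> P
The empty set is not sufficient: P2 (L <- M -> H -> P) has no collider blocking it and no conditioned non-collider, so it is open.
Try {H, M}:
  P1: blocked at fork node M ∈ conditioning set.
  P2: blocked at fork node M ∈ conditioning set.
  P3: blocked at fork node M ∈ conditioning set.
  P4: blocked at chain node H ∈ conditioning set.
  P5: blocked at chain node H ∈ conditioning set.
  P6: blocked at fork node H ∈ conditioning set.
{H, M} contains no descendant of L and blocks every backdoor path.
Every element of {H, M} is needed (dropping H leaves P5 open; dropping M leaves P1 open), so no proper subset is valid.
Among all size-2 subsets of the eligible variables, only {H, M} blocks every backdoor path, so it is the unique smallest valid adjustment set.

{H, M}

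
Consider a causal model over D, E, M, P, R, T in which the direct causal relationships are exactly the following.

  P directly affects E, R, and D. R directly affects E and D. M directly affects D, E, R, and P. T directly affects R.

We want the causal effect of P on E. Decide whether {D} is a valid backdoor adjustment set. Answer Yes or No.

Backdoor paths from P to E (paths whose first edge points into P):
  P1: P <- M -> R -> E
  P2: P <- M -> E
  P3: P <- M -> D <- R -> E
Condition 1 (no descendant of P in the set): FAILS — D is a descendant of P.
Condition 2 (every backdoor path blocked by {D}):
  P1: open — no interior node is in the conditioning set.
  P2: open — no interior node is in the conditioning set.
  P3: open — collider(s) D are conditioned on (or have a conditioned descendant) and no non-collider on the path is in the set.
{D} does not satisfy the backdoor criterion.

No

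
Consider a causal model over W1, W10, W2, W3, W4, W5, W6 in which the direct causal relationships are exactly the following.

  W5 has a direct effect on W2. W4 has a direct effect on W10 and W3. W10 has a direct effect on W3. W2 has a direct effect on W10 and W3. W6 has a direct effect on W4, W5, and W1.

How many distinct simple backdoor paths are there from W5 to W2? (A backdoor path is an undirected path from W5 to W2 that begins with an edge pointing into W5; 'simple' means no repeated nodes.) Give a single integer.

4

A backdoor path from W5 to W2 is any simple undirected path whose first edge points into W5 (i.e. leaves W5 via a parent).
Parents of W5: {W6}.
Enumerating:
  P1: W5 <- W6 -> W4 -> W10 <- W2
  P2: W5 <- W6 -> W4 -> W10 -> W3 <- W2
  P3: W5 <- W6 -> W4 -> W3 <- W2
  P4: W5 <- W6 -> W4 -> W3 <- W10 <- W2
That exhausts the simple backdoor paths. Count: 4.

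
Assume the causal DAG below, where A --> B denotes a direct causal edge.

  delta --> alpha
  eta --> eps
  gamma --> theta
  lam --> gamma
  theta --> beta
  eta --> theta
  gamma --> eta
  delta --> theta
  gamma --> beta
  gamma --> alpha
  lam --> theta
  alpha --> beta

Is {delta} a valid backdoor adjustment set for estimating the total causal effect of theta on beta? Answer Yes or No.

No

Backdoor paths from theta to beta (paths whose first edge points into theta):
  P1: theta <- lam -> gamma -> alpha -> beta
  P2: theta <- lam -> gamma -> beta
  P3: theta <- delta -> alpha <- gamma -> beta
  P4: theta <- delta -> alpha -> beta
  P5: theta <- gamma -> alpha -> beta
  P6: theta <- gamma -> beta
  P7: theta <- eta <- gamma -> alpha -> beta
  P8: theta <- eta <- gamma -> beta
Condition 1 (no descendant of theta in the set): holds — descendants of theta are {beta}; none are in {delta}.
Condition 2 (every backdoor path blocked by {delta}):
  P1: open — no interior node is in the conditioning set.
  P2: open — no interior node is in the conditioning set.
  P3: blocked at fork node delta ∈ conditioning set.
  P4: blocked at fork node delta ∈ conditioning set.
  P5: open — no interior node is in the conditioning set.
  P6: open — no interior node is in the conditioning set.
  P7: open — no interior node is in the conditioning set.
  P8: open — no interior node is in the conditioning set.
{delta} does not satisfy the backdoor criterion.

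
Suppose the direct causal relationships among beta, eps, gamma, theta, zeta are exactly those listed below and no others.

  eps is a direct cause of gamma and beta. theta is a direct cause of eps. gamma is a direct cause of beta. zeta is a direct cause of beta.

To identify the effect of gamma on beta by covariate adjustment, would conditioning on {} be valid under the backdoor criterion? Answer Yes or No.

No

Backdoor paths from gamma to beta (paths whose first edge points into gamma):
  P1: gamma <- eps -> beta
Condition 1 (no descendant of gamma in the set): holds — descendants of gamma are {beta}; none are in {}.
Condition 2 (every backdoor path blocked by {}):
  P1: open — no interior node is in the conditioning set.
{} does not satisfy the backdoor criterion.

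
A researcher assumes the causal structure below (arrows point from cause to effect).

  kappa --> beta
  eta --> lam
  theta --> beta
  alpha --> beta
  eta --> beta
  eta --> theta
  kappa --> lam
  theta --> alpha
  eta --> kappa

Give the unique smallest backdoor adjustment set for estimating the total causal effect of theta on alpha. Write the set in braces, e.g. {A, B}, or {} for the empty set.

Variables eligible for adjustment (non-descendants of theta, excluding theta and alpha): {eta, kappa, lam}.
Backdoor paths from theta to alpha:
  P1: theta <- eta -> kappa -> beta <- alpha
  P2: theta <- eta -> beta <- alpha
  P3: theta <- eta -> lam <- kappa -> beta <- alpha
Each backdoor path contains an unconditioned collider, so every path is already blocked with the empty conditioning set:
  P1: blocked at collider beta (neither it nor any descendant is in the conditioning set).
  P2: blocked at collider beta (neither it nor any descendant is in the conditioning set).
  P3: blocked at collider lam (neither it nor any descendant is in the conditioning set).
The empty set is therefore the unique smallest valid set.

{}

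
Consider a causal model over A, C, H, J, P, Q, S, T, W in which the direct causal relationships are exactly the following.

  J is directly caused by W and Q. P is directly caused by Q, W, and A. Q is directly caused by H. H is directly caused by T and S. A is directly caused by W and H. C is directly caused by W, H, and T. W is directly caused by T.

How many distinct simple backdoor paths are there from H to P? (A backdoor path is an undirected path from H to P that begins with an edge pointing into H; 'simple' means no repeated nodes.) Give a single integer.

6

A backdoor path from H to P is any simple undirected path whose first edge points into H (i.e. leaves H via a parent).
Parents of H: {S, T}.
Enumerating:
  P1: H <- T -> W -> A -> P
  P2: H <- T -> W -> J <- Q -> P
  P3: H <- T -> W -> P
  P4: H <- T -> C <- W -> A -> P
  P5: H <- T -> C <- W -> J <- Q -> P
  P6: H <- T -> C <- W -> P
That exhausts the simple backdoor paths. Count: 6.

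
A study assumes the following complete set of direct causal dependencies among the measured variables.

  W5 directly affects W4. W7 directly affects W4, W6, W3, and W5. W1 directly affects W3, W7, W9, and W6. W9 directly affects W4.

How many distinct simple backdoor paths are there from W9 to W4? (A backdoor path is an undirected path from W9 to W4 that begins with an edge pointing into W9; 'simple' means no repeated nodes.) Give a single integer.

A backdoor path from W9 to W4 is any simple undirected path whose first edge points into W9 (i.e. leaves W9 via a parent).
Parents of W9: {W1}.
Enumerating:
  P1: W9 <- W1 -> W7 -> W5 -> W4
  P2: W9 <- W1 -> W7 -> W4
  P3: W9 <- W1 -> W3 <- W7 -> W5 -> W4
  P4: W9 <- W1 -> W3 <- W7 -> W4
  P5: W9 <- W1 -> W6 <- W7 -> W5 -> W4
  P6: W9 <- W1 -> W6 <- W7 -> W4
That exhausts the simple backdoor paths. Count: 6.

6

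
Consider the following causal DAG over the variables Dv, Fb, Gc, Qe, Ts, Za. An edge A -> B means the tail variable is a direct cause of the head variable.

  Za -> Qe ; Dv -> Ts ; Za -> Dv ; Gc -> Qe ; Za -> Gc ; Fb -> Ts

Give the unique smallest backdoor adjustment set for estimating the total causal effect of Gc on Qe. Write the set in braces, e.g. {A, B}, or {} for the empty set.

Variables eligible for adjustment (non-descendants of Gc, excluding Gc and Qe): {Dv, Fb, Ts, Za}.
Backdoor paths from Gc to Qe:
  P1: Gc <- Za -> Qe
The empty set is not sufficient: P1 (Gc <- Za -> Qe) has no collider blocking it and no conditioned non-collider, so it is open.
Try {Za}:
  P1: blocked at fork node Za ∈ conditioning set.
{Za} contains no descendant of Gc and blocks every backdoor path.
No other singleton works — e.g. {Fb} leaves P1 open — so {Za} is the unique smallest valid adjustment set.

{Za}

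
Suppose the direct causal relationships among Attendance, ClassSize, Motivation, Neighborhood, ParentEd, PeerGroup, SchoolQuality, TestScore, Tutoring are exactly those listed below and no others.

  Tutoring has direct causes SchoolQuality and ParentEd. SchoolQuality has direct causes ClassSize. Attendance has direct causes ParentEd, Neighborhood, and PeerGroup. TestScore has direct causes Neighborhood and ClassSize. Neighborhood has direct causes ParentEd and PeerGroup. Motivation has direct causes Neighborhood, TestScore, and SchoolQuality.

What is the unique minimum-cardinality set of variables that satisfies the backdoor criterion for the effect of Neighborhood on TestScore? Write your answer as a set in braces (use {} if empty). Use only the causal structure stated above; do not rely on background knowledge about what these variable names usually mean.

{}

Variables eligible for adjustment (non-descendants of Neighborhood, excluding Neighborhood and TestScore): {ClassSize, ParentEd, PeerGroup, SchoolQuality, Tutoring}.
Backdoor paths from Neighborhood to TestScore:
  P1: Neighborhood <- ParentEd -> Tutoring <- SchoolQuality <- ClassSize -> TestScore
  P2: Neighborhood <- ParentEd -> Tutoring <- SchoolQuality -> Motivation <- TestScore
  P3: Neighborhood <- PeerGroup -> Attendance <- ParentEd -> Tutoring <- SchoolQuality <- ClassSize -> TestScore
  P4: Neighborhood <- PeerGroup -> Attendance <- ParentEd -> Tutoring <- SchoolQuality -> Motivation <- TestScore
Each backdoor path contains an unconditioned collider, so every path is already blocked with the empty conditioning set:
  P1: blocked at collider Tutoring (neither it nor any descendant is in the conditioning set).
  P2: blocked at collider Tutoring (neither it nor any descendant is in the conditioning set).
  P3: blocked at collider Attendance (neither it nor any descendant is in the conditioning set).
  P4: blocked at collider Attendance (neither it nor any descendant is in the conditioning set).
The empty set is therefore the unique smallest valid set.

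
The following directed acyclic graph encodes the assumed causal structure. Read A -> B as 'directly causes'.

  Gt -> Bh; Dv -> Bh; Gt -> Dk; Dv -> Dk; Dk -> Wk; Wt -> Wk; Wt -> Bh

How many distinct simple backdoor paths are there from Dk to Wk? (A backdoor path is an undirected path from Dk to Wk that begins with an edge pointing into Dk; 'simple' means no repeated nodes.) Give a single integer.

A backdoor path from Dk to Wk is any simple undirected path whose first edge points into Dk (i.e. leaves Dk via a parent).
Parents of Dk: {Dv, Gt}.
Enumerating:
  P1: Dk <- Dv -> Bh <- Wt -> Wk
  P2: Dk <- Gt -> Bh <- Wt -> Wk
That exhausts the simple backdoor paths. Count: 2.

2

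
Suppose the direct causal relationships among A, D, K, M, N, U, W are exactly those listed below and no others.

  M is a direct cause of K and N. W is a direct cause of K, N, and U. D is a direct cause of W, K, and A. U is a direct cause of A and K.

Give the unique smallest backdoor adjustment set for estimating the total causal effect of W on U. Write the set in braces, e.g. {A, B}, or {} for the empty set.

Variables eligible for adjustment (non-descendants of W, excluding W and U): {D, M}.
Backdoor paths from W to U:
  P1: W <- D -> A <- U
  P2: W <- D -> K <- U
Each backdoor path contains an unconditioned collider, so every path is already blocked with the empty conditioning set:
  P1: blocked at collider A (neither it nor any descendant is in the conditioning set).
  P2: blocked at collider K (neither it nor any descendant is in the conditioning set).
The empty set is therefore the unique smallest valid set.

{}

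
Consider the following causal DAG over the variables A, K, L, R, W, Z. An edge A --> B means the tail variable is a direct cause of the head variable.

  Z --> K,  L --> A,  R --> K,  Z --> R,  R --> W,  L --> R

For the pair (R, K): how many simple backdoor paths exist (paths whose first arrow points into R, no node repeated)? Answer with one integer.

1

A backdoor path from R to K is any simple undirected path whose first edge points into R (i.e. leaves R via a parent).
Parents of R: {L, Z}.
Enumerating:
  P1: R <- Z -> K
That exhausts the simple backdoor paths. Count: 1.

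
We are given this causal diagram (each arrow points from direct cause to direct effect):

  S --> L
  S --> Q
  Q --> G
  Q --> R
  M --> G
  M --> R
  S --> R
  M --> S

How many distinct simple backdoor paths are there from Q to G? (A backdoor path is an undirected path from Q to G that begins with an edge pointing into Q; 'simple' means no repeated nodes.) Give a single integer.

2

A backdoor path from Q to G is any simple undirected path whose first edge points into Q (i.e. leaves Q via a parent).
Parents of Q: {S}.
Enumerating:
  P1: Q <- S <- M -> G
  P2: Q <- S -> R <- M -> G
That exhausts the simple backdoor paths. Count: 2.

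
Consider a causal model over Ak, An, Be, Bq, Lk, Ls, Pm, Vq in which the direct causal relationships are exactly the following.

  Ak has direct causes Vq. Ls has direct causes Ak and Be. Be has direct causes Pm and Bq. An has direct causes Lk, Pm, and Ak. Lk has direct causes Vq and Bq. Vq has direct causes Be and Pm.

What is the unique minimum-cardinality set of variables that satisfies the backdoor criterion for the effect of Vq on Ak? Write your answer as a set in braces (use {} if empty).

{}

Variables eligible for adjustment (non-descendants of Vq, excluding Vq and Ak): {Be, Bq, Pm}.
Backdoor paths from Vq to Ak:
  P1: Vq <- Pm -> Be <- Bq -> Lk -> An <- Ak
  P2: Vq <- Pm -> Be -> Ls <- Ak
  P3: Vq <- Pm -> An <- Lk <- Bq -> Be -> Ls <- Ak
  P4: Vq <- Pm -> An <- Ak
  P5: Vq <- Be <- Bq -> Lk -> An <- Ak
  P6: Vq <- Be <- Pm -> An <- Ak
  P7: Vq <- Be -> Ls <- Ak
Each backdoor path contains an unconditioned collider, so every path is already blocked with the empty conditioning set:
  P1: blocked at collider Be (neither it nor any descendant is in the conditioning set).
  P2: blocked at collider Ls (neither it nor any descendant is in the conditioning set).
  P3: blocked at collider An (neither it nor any descendant is in the conditioning set).
  P4: blocked at collider An (neither it nor any descendant is in the conditioning set).
  P5: blocked at collider An (neither it nor any descendant is in the conditioning set).
  P6: blocked at collider An (neither it nor any descendant is in the conditioning set).
  P7: blocked at collider Ls (neither it nor any descendant is in the conditioning set).
The empty set is therefore the unique smallest valid set.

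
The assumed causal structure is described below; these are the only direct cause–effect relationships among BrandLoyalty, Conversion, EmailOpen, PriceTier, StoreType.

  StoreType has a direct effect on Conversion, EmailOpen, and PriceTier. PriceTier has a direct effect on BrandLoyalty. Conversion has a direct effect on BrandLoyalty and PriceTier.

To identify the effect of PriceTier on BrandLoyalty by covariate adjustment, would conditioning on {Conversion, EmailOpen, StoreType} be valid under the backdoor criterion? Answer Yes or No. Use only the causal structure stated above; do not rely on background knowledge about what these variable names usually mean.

Backdoor paths from PriceTier to BrandLoyalty (paths whose first edge points into PriceTier):
  P1: PriceTier <- StoreType -> Conversion -> BrandLoyalty
  P2: PriceTier <- Conversion -> BrandLoyalty
Condition 1 (no descendant of PriceTier in the set): holds — descendants of PriceTier are {BrandLoyalty}; none are in {Conversion, EmailOpen, StoreType}.
Condition 2 (every backdoor path blocked by {Conversion, EmailOpen, StoreType}):
  P1: blocked at fork node StoreType ∈ conditioning set.
  P2: blocked at fork node Conversion ∈ conditioning set.
{Conversion, EmailOpen, StoreType} satisfies the backdoor criterion.

Yes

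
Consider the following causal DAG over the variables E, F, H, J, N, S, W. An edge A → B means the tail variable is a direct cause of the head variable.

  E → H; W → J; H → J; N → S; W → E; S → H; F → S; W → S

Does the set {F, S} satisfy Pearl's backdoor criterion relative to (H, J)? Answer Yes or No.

No

Backdoor paths from H to J (paths whose first edge points into H):
  P1: H <- E <- W -> J
  P2: H <- S <- W -> J
Condition 1 (no descendant of H in the set): holds — descendants of H are {J}; none are in {F, S}.
Condition 2 (every backdoor path blocked by {F, S}):
  P1: open — no interior node is in the conditioning set.
  P2: blocked at chain node S ∈ conditioning set.
{F, S} does not satisfy the backdoor criterion.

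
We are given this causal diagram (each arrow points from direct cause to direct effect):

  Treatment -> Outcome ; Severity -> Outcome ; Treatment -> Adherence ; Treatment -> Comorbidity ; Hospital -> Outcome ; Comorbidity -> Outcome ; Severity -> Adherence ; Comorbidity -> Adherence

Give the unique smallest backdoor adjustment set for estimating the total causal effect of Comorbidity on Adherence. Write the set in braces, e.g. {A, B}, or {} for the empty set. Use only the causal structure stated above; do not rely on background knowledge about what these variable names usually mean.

Variables eligible for adjustment (non-descendants of Comorbidity, excluding Comorbidity and Adherence): {Hospital, Severity, Treatment}.
Backdoor paths from Comorbidity to Adherence:
  P1: Comorbidity <- Treatment -> Outcome <- Severity -> Adherence
  P2: Comorbidity <- Treatment -> Adherence
The empty set is not sufficient: P2 (Comorbidity <- Treatment -> Adherence) has no collider blocking it and no conditioned non-collider, so it is open.
Try {Treatment}:
  P1: blocked at fork node Treatment ∈ conditioning set.
  P2: blocked at fork node Treatment ∈ conditioning set.
{Treatment} contains no descendant of Comorbidity and blocks every backdoor path.
No other singleton works — e.g. {Hospital} leaves P2 open — so {Treatment} is the unique smallest valid adjustment set.

{Treatment}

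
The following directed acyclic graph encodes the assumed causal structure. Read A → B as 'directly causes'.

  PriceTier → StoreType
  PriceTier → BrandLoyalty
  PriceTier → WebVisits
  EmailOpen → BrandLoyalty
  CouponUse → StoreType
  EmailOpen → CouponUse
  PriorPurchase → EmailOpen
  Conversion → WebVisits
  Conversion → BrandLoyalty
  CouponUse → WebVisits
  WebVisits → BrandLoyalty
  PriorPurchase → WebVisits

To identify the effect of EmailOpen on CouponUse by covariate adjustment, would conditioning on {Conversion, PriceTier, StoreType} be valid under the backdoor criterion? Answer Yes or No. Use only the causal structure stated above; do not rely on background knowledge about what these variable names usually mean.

Backdoor paths from EmailOpen to CouponUse (paths whose first edge points into EmailOpen):
  P1: EmailOpen <- PriorPurchase -> WebVisits <- Conversion -> BrandLoyalty <- PriceTier -> StoreType <- CouponUse
  P2: EmailOpen <- PriorPurchase -> WebVisits <- CouponUse
  P3: EmailOpen <- PriorPurchase -> WebVisits <- PriceTier -> StoreType <- CouponUse
  P4: EmailOpen <- PriorPurchase -> WebVisits -> BrandLoyalty <- PriceTier -> StoreType <- CouponUse
Condition 1 (no descendant of EmailOpen in the set): FAILS — StoreType is a descendant of EmailOpen.
Condition 2 (every backdoor path blocked by {Conversion, PriceTier, StoreType}):
  P1: blocked at collider WebVisits (neither it nor any descendant is in the conditioning set).
  P2: blocked at collider WebVisits (neither it nor any descendant is in the conditioning set).
  P3: blocked at collider WebVisits (neither it nor any descendant is in the conditioning set).
  P4: blocked at collider BrandLoyalty (neither it nor any descendant is in the conditioning set).
{Conversion, PriceTier, StoreType} does not satisfy the backdoor criterion.

No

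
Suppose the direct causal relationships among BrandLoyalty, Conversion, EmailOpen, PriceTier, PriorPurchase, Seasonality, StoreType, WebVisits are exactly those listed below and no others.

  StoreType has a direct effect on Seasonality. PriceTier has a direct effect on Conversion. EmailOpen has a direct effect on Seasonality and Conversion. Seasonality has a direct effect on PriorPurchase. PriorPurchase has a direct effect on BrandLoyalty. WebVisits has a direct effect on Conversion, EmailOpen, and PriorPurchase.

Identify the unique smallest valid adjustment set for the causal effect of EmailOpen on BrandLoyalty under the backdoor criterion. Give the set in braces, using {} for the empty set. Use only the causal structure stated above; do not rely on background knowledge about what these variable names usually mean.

Variables eligible for adjustment (non-descendants of EmailOpen, excluding EmailOpen and BrandLoyalty): {PriceTier, StoreType, WebVisits}.
Backdoor paths from EmailOpen to BrandLoyalty:
  P1: EmailOpen <- WebVisits -> PriorPurchase -> BrandLoyalty
The empty set is not sufficient: P1 (EmailOpen <- WebVisits -> PriorPurchase -> BrandLoyalty) has no collider blocking it and no conditioned non-collider, so it is open.
Try {WebVisits}:
  P1: blocked at fork node WebVisits ∈ conditioning set.
{WebVisits} contains no descendant of EmailOpen and blocks every backdoor path.
No other singleton works — e.g. {PriceTier} leaves P1 open — so {WebVisits} is the unique smallest valid adjustment set.

{WebVisits}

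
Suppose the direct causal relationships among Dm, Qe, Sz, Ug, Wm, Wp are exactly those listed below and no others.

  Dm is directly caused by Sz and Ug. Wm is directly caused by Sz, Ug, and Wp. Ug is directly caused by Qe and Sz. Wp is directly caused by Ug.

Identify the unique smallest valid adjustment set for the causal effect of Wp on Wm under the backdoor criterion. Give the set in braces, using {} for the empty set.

Variables eligible for adjustment (non-descendants of Wp, excluding Wp and Wm): {Dm, Qe, Sz, Ug}.
Backdoor paths from Wp to Wm:
  P1: Wp <- Ug <- Sz -> Wm
  P2: Wp <- Ug -> Dm <- Sz -> Wm
  P3: Wp <- Ug -> Wm
The empty set is not sufficient: P1 (Wp <- Ug <- Sz -> Wm) has no collider blocking it and no conditioned non-collider, so it is open.
Try {Ug}:
  P1: blocked at chain node Ug ∈ conditioning set.
  P2: blocked at fork node Ug ∈ conditioning set.
  P3: blocked at fork node Ug ∈ conditioning set.
{Ug} contains no descendant of Wp and blocks every backdoor path.
No other singleton works — e.g. {Sz} leaves P3 open — so {Ug} is the unique smallest valid adjustment set.

{Ug}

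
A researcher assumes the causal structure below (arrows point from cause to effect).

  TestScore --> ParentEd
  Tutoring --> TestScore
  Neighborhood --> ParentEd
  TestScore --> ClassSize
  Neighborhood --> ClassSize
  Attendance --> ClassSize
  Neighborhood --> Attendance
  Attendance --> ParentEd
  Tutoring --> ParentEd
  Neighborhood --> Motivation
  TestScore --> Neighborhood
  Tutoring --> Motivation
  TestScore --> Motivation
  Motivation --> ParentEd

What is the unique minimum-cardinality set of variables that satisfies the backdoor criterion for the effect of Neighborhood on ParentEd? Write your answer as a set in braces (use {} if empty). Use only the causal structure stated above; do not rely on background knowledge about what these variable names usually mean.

Variables eligible for adjustment (non-descendants of Neighborhood, excluding Neighborhood and ParentEd): {TestScore, Tutoring}.
Backdoor paths from Neighborhood to ParentEd:
  P1: Neighborhood <- TestScore <- Tutoring -> Motivation -> ParentEd
  P2: Neighborhood <- TestScore <- Tutoring -> ParentEd
  P3: Neighborhood <- TestScore -> Motivation <- Tutoring -> ParentEd
  P4: Neighborhood <- TestScore -> Motivation -> ParentEd
  P5: Neighborhood <- TestScore -> ClassSize <- Attendance -> ParentEd
  P6: Neighborhood <- TestScore -> ParentEd
The empty set is not sufficient: P1 (Neighborhood <- TestScore <- Tutoring -> Motivation -> ParentEd) has no collider blocking it and no conditioned non-collider, so it is open.
Try {TestScore}:
  P1: blocked at chain node TestScore ∈ conditioning set.
  P2: blocked at chain node TestScore ∈ conditioning set.
  P3: blocked at fork node TestScore ∈ conditioning set.
  P4: blocked at fork node TestScore ∈ conditioning set.
  P5: blocked at fork node TestScore ∈ conditioning set.
  P6: blocked at fork node TestScore ∈ conditioning set.
{TestScore} contains no descendant of Neighborhood and blocks every backdoor path.
No other singleton works — e.g. {Tutoring} leaves P4 open — so {TestScore} is the unique smallest valid adjustment set.

{TestScore}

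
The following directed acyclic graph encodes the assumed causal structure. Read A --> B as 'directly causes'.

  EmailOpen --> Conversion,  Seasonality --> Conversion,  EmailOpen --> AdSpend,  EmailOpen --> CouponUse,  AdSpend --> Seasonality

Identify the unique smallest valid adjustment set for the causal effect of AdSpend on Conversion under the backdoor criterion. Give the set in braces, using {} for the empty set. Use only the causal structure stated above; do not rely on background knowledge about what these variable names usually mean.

{EmailOpen}

Variables eligible for adjustment (non-descendants of AdSpend, excluding AdSpend and Conversion): {CouponUse, EmailOpen}.
Backdoor paths from AdSpend to Conversion:
  P1: AdSpend <- EmailOpen -> Conversion
The empty set is not sufficient: P1 (AdSpend <- EmailOpen -> Conversion) has no collider blocking it and no conditioned non-collider, so it is open.
Try {EmailOpen}:
  P1: blocked at fork node EmailOpen ∈ conditioning set.
{EmailOpen} contains no descendant of AdSpend and blocks every backdoor path.
No other singleton works — e.g. {CouponUse} leaves P1 open — so {EmailOpen} is the unique smallest valid adjustment set.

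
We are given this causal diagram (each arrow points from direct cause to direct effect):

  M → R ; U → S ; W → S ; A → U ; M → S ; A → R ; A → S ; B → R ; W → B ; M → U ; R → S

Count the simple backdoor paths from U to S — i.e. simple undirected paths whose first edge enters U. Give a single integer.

A backdoor path from U to S is any simple undirected path whose first edge points into U (i.e. leaves U via a parent).
Parents of U: {A, M}.
Enumerating:
  P1: U <- A -> R <- B <- W -> S
  P2: U <- A -> R <- M -> S
  P3: U <- A -> R -> S
  P4: U <- A -> S
  P5: U <- M -> R <- A -> S
  P6: U <- M -> R <- B <- W -> S
  P7: U <- M -> R -> S
  P8: U <- M -> S
That exhausts the simple backdoor paths. Count: 8.

8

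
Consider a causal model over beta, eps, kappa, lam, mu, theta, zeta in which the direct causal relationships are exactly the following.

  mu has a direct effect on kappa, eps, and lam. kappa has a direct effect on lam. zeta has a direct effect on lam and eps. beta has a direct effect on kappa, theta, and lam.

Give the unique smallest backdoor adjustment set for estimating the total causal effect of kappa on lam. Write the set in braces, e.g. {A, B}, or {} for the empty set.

Variables eligible for adjustment (non-descendants of kappa, excluding kappa and lam): {beta, eps, mu, theta, zeta}.
Backdoor paths from kappa to lam:
  P1: kappa <- beta -> lam
  P2: kappa <- mu -> eps <- zeta -> lam
  P3: kappa <- mu -> lam
The empty set is not sufficient: P1 (kappa <- beta -> lam) has no collider blocking it and no conditioned non-collider, so it is open.
Try {beta, mu}:
  P1: blocked at fork node beta ∈ conditioning set.
  P2: blocked at fork node mu ∈ conditioning set.
  P3: blocked at fork node mu ∈ conditioning set.
{beta, mu} contains no descendant of kappa and blocks every backdoor path.
Every element of {beta, mu} is needed (dropping beta leaves P1 open; dropping mu leaves P3 open), so no proper subset is valid.
Among all size-2 subsets of the eligible variables, only {beta, mu} blocks every backdoor path, so it is the unique smallest valid adjustment set.

{beta, mu}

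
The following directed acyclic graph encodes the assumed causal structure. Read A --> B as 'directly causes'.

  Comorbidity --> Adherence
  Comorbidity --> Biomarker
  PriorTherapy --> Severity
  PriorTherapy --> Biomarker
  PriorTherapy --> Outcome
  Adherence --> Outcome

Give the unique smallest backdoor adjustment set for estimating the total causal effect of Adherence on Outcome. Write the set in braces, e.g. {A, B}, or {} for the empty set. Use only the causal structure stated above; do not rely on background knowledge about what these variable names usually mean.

Variables eligible for adjustment (non-descendants of Adherence, excluding Adherence and Outcome): {Biomarker, Comorbidity, PriorTherapy, Severity}.
Backdoor paths from Adherence to Outcome:
  P1: Adherence <- Comorbidity -> Biomarker <- PriorTherapy -> Outcome
Each backdoor path contains an unconditioned collider, so every path is already blocked with the empty conditioning set:
  P1: blocked at collider Biomarker (neither it nor any descendant is in the conditioning set).
The empty set is therefore the unique smallest valid set.

{}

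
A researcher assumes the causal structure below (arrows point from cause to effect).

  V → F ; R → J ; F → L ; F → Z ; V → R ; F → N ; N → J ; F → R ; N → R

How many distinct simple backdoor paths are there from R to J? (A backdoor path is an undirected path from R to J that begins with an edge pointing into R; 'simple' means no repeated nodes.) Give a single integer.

A backdoor path from R to J is any simple undirected path whose first edge points into R (i.e. leaves R via a parent).
Parents of R: {F, N, V}.
Enumerating:
  P1: R <- V -> F -> N -> J
  P2: R <- F -> N -> J
  P3: R <- N -> J
That exhausts the simple backdoor paths. Count: 3.

3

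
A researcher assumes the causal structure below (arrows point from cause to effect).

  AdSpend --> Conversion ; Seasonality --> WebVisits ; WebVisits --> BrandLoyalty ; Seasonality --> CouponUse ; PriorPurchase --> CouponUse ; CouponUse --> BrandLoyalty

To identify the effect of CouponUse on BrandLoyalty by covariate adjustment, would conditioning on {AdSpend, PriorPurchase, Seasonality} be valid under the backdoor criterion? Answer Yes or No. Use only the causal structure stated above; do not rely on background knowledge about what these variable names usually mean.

Backdoor paths from CouponUse to BrandLoyalty (paths whose first edge points into CouponUse):
  P1: CouponUse <- Seasonality -> WebVisits -> BrandLoyalty
Condition 1 (no descendant of CouponUse in the set): holds — descendants of CouponUse are {BrandLoyalty}; none are in {AdSpend, PriorPurchase, Seasonality}.
Condition 2 (every backdoor path blocked by {AdSpend, PriorPurchase, Seasonality}):
  P1: blocked at fork node Seasonality ∈ conditioning set.
{AdSpend, PriorPurchase, Seasonality} satisfies the backdoor criterion.

Yes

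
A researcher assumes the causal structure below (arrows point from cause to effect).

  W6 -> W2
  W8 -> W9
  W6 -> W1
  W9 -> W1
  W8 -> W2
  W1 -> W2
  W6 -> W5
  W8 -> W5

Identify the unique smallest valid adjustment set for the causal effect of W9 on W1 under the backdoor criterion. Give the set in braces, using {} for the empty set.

{}

Variables eligible for adjustment (non-descendants of W9, excluding W9 and W1): {W5, W6, W8}.
Backdoor paths from W9 to W1:
  P1: W9 <- W8 -> W5 <- W6 -> W1
  P2: W9 <- W8 -> W5 <- W6 -> W2 <- W1
  P3: W9 <- W8 -> W2 <- W6 -> W1
  P4: W9 <- W8 -> W2 <- W1
Each backdoor path contains an unconditioned collider, so every path is already blocked with the empty conditioning set:
  P1: blocked at collider W5 (neither it nor any descendant is in the conditioning set).
  P2: blocked at collider W5 (neither it nor any descendant is in the conditioning set).
  P3: blocked at collider W2 (neither it nor any descendant is in the conditioning set).
  P4: blocked at collider W2 (neither it nor any descendant is in the conditioning set).
The empty set is therefore the unique smallest valid set.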